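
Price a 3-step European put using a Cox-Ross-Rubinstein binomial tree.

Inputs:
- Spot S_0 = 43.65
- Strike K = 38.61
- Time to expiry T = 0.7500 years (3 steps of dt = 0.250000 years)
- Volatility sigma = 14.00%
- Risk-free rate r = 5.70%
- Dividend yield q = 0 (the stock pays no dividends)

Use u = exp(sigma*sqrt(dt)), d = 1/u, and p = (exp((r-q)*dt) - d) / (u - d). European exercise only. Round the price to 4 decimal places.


dt = T/N = 0.250000
u = exp(sigma*sqrt(dt)) = 1.072508; d = 1/u = 0.932394
p = (exp((r-q)*dt) - d) / (u - d) = 0.584938
Discount per step: exp(-r*dt) = 0.985851
Stock lattice S(k, i) with i counting down-moves:
  k=0: S(0,0) = 43.6500
  k=1: S(1,0) = 46.8150; S(1,1) = 40.6990
  k=2: S(2,0) = 50.2095; S(2,1) = 43.6500; S(2,2) = 37.9475
  k=3: S(3,0) = 53.8500; S(3,1) = 46.8150; S(3,2) = 40.6990; S(3,3) = 35.3820
Terminal payoffs V(N, i) = max(K - S_T, 0):
  V(3,0) = 0.000000; V(3,1) = 0.000000; V(3,2) = 0.000000; V(3,3) = 3.227998
Backward induction: V(k, i) = exp(-r*dt) * [p * V(k+1, i) + (1-p) * V(k+1, i+1)].
  V(2,0) = exp(-r*dt) * [p*0.000000 + (1-p)*0.000000] = 0.000000
  V(2,1) = exp(-r*dt) * [p*0.000000 + (1-p)*0.000000] = 0.000000
  V(2,2) = exp(-r*dt) * [p*0.000000 + (1-p)*3.227998] = 1.320863
  V(1,0) = exp(-r*dt) * [p*0.000000 + (1-p)*0.000000] = 0.000000
  V(1,1) = exp(-r*dt) * [p*0.000000 + (1-p)*1.320863] = 0.540483
  V(0,0) = exp(-r*dt) * [p*0.000000 + (1-p)*0.540483] = 0.221160

Answer: Price = V(0,0) = 0.2212


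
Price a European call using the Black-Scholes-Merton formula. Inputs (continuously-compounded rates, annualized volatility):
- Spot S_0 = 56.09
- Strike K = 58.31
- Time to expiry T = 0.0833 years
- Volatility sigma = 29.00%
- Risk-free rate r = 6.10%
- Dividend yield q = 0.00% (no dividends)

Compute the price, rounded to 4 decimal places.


Answer: Price = 1.0948

Derivation:
d1 = (ln(S/K) + (r - q + 0.5*sigma^2) * T) / (sigma * sqrt(T)) = -0.36119883
d2 = d1 - sigma * sqrt(T) = -0.44489787
exp(-rT) = 0.99493159; exp(-qT) = 1.00000000
C = S_0 * exp(-qT) * N(d1) - K * exp(-rT) * N(d2)
N(d1) = 0.35897541; N(d2) = 0.32819678
C = 56.0900 * 1.00000000 * 0.35897541 - 58.3100 * 0.99493159 * 0.32819678 = 1.0948


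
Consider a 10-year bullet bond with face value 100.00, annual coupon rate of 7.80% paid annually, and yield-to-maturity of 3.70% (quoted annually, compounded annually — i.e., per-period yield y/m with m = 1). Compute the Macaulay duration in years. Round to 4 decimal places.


Answer: Macaulay duration = 7.6958 years

Derivation:
Coupon per period c = face * coupon_rate / m = 7.800000
Periods per year m = 1; per-period yield y/m = 0.037000
Number of cashflows N = 10
Cashflows (t years, CF_t, discount factor 1/(1+y/m)^(m*t), PV):
  t = 1.0000: CF_t = 7.800000, DF = 0.964320, PV = 7.521697
  t = 2.0000: CF_t = 7.800000, DF = 0.929913, PV = 7.253324
  t = 3.0000: CF_t = 7.800000, DF = 0.896734, PV = 6.994527
  t = 4.0000: CF_t = 7.800000, DF = 0.864739, PV = 6.744963
  t = 5.0000: CF_t = 7.800000, DF = 0.833885, PV = 6.504304
  t = 6.0000: CF_t = 7.800000, DF = 0.804132, PV = 6.272231
  t = 7.0000: CF_t = 7.800000, DF = 0.775441, PV = 6.048439
  t = 8.0000: CF_t = 7.800000, DF = 0.747773, PV = 5.832632
  t = 9.0000: CF_t = 7.800000, DF = 0.721093, PV = 5.624524
  t = 10.0000: CF_t = 107.800000, DF = 0.695364, PV = 74.960279
Price P = sum_t PV_t = 133.756921
Macaulay numerator sum_t t * PV_t:
  t * PV_t at t = 1.0000: 7.521697
  t * PV_t at t = 2.0000: 14.506648
  t * PV_t at t = 3.0000: 20.983580
  t * PV_t at t = 4.0000: 26.979852
  t * PV_t at t = 5.0000: 32.521519
  t * PV_t at t = 6.0000: 37.633388
  t * PV_t at t = 7.0000: 42.339073
  t * PV_t at t = 8.0000: 46.661053
  t * PV_t at t = 9.0000: 50.620718
  t * PV_t at t = 10.0000: 749.602795
Macaulay duration D = (sum_t t * PV_t) / P = 1029.370325 / 133.756921 = 7.695829


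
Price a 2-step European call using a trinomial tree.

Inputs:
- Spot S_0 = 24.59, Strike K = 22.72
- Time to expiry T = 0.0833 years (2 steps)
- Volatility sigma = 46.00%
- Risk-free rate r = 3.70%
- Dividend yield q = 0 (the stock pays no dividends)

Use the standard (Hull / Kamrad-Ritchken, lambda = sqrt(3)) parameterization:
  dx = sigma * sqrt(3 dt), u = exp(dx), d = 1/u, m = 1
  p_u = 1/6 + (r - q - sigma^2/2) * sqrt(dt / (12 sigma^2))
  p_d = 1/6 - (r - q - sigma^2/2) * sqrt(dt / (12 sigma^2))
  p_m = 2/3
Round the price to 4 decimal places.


dt = T/N = 0.041650; dx = sigma*sqrt(3*dt) = 0.162602
u = exp(dx) = 1.176568; d = 1/u = 0.849929
p_u = 0.157855, p_m = 0.666667, p_d = 0.175478
Discount per step: exp(-r*dt) = 0.998460
Stock lattice S(k, j) with j the centered position index:
  k=0: S(0,+0) = 24.5900
  k=1: S(1,-1) = 20.8998; S(1,+0) = 24.5900; S(1,+1) = 28.9318
  k=2: S(2,-2) = 17.7633; S(2,-1) = 20.8998; S(2,+0) = 24.5900; S(2,+1) = 28.9318; S(2,+2) = 34.0403
Terminal payoffs V(N, j) = max(S_T - K, 0):
  V(2,-2) = 0.000000; V(2,-1) = 0.000000; V(2,+0) = 1.870000; V(2,+1) = 6.211816; V(2,+2) = 11.320259
Backward induction: V(k, j) = exp(-r*dt) * [p_u * V(k+1, j+1) + p_m * V(k+1, j) + p_d * V(k+1, j-1)]
  V(1,-1) = exp(-r*dt) * [p_u*1.870000 + p_m*0.000000 + p_d*0.000000] = 0.294735
  V(1,+0) = exp(-r*dt) * [p_u*6.211816 + p_m*1.870000 + p_d*0.000000] = 2.223805
  V(1,+1) = exp(-r*dt) * [p_u*11.320259 + p_m*6.211816 + p_d*1.870000] = 6.246683
  V(0,+0) = exp(-r*dt) * [p_u*6.246683 + p_m*2.223805 + p_d*0.294735] = 2.516446

Answer: Price = V(0,0) = 2.5164


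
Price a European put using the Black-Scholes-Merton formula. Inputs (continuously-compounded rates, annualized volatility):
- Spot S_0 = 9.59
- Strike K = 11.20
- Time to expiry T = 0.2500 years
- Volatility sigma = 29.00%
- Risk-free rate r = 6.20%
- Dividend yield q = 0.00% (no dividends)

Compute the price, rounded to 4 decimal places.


Answer: Price = 1.5707

Derivation:
d1 = (ln(S/K) + (r - q + 0.5*sigma^2) * T) / (sigma * sqrt(T)) = -0.89089924
d2 = d1 - sigma * sqrt(T) = -1.03589924
exp(-rT) = 0.98461951; exp(-qT) = 1.00000000
P = K * exp(-rT) * N(-d2) - S_0 * exp(-qT) * N(-d1)
N(-d1) = 0.81350839; N(-d2) = 0.84987542
P = 11.2000 * 0.98461951 * 0.84987542 - 9.5900 * 1.00000000 * 0.81350839 = 1.5707


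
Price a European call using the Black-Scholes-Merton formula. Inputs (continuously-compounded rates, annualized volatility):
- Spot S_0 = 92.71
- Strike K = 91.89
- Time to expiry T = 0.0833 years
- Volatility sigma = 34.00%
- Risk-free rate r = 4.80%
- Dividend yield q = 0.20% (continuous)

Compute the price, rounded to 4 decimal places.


d1 = (ln(S/K) + (r - q + 0.5*sigma^2) * T) / (sigma * sqrt(T)) = 0.17864758
d2 = d1 - sigma * sqrt(T) = 0.08051767
exp(-rT) = 0.99600958; exp(-qT) = 0.99983341
C = S_0 * exp(-qT) * N(d1) - K * exp(-rT) * N(d2)
N(d1) = 0.57089279; N(d2) = 0.53208723
C = 92.7100 * 0.99983341 * 0.57089279 - 91.8900 * 0.99600958 * 0.53208723 = 4.2203

Answer: Price = 4.2203


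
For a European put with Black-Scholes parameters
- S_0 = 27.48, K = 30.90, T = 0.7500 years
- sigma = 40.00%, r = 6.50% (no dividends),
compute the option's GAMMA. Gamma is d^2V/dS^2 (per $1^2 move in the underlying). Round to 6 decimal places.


d1 = -0.0246751323; d2 = -0.3710852938
phi(d1) = 0.3988208485; exp(-qT) = 1.0000000000; exp(-rT) = 0.9524192047
Gamma = exp(-qT) * phi(d1) / (S * sigma * sqrt(T)) = 1.0000000000 * 0.3988208485 / (27.4800 * 0.4000 * 0.8660254038) = 0.041896

Answer: Gamma = 0.041896


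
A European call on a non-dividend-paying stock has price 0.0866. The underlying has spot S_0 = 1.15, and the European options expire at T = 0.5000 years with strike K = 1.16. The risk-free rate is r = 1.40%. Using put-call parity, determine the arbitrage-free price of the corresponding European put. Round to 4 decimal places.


Answer: Put price = 0.0885

Derivation:
Put-call parity: C - P = S_0 * exp(-qT) - K * exp(-rT).
S_0 * exp(-qT) = 1.1500 * 1.00000000 = 1.15000000
K * exp(-rT) = 1.1600 * 0.99302444 = 1.15190835
P = C - S*exp(-qT) + K*exp(-rT)
P = 0.0866 - 1.15000000 + 1.15190835 = 0.0885


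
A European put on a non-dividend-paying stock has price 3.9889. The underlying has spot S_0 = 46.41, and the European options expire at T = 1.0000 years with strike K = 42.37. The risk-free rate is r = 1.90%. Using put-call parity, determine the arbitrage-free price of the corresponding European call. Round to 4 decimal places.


Answer: Call price = 8.8263

Derivation:
Put-call parity: C - P = S_0 * exp(-qT) - K * exp(-rT).
S_0 * exp(-qT) = 46.4100 * 1.00000000 = 46.41000000
K * exp(-rT) = 42.3700 * 0.98117936 = 41.57256958
C = P + S*exp(-qT) - K*exp(-rT)
C = 3.9889 + 46.41000000 - 41.57256958 = 8.8263


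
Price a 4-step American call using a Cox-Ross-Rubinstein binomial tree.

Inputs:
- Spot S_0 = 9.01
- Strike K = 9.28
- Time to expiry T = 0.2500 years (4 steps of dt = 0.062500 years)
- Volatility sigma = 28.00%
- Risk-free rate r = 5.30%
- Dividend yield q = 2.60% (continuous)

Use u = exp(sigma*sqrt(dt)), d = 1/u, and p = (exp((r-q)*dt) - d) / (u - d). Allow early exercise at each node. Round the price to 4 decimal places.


dt = T/N = 0.062500
u = exp(sigma*sqrt(dt)) = 1.072508; d = 1/u = 0.932394
p = (exp((r-q)*dt) - d) / (u - d) = 0.494561
Discount per step: exp(-r*dt) = 0.996693
Stock lattice S(k, i) with i counting down-moves:
  k=0: S(0,0) = 9.0100
  k=1: S(1,0) = 9.6633; S(1,1) = 8.4009
  k=2: S(2,0) = 10.3640; S(2,1) = 9.0100; S(2,2) = 7.8329
  k=3: S(3,0) = 11.1154; S(3,1) = 9.6633; S(3,2) = 8.4009; S(3,3) = 7.3034
  k=4: S(4,0) = 11.9214; S(4,1) = 10.3640; S(4,2) = 9.0100; S(4,3) = 7.8329; S(4,4) = 6.8096
Terminal payoffs V(N, i) = max(S_T - K, 0):
  V(4,0) = 2.641400; V(4,1) = 1.083967; V(4,2) = 0.000000; V(4,3) = 0.000000; V(4,4) = 0.000000
Backward induction: V(k, i) = exp(-r*dt) * [p * V(k+1, i) + (1-p) * V(k+1, i+1)]; then take max(V_cont, immediate exercise) for American.
  V(3,0) = exp(-r*dt) * [p*2.641400 + (1-p)*1.083967] = 1.848081; exercise = 1.835439; V(3,0) = max -> 1.848081
  V(3,1) = exp(-r*dt) * [p*1.083967 + (1-p)*0.000000] = 0.534315; exercise = 0.383299; V(3,1) = max -> 0.534315
  V(3,2) = exp(-r*dt) * [p*0.000000 + (1-p)*0.000000] = 0.000000; exercise = 0.000000; V(3,2) = max -> 0.000000
  V(3,3) = exp(-r*dt) * [p*0.000000 + (1-p)*0.000000] = 0.000000; exercise = 0.000000; V(3,3) = max -> 0.000000
  V(2,0) = exp(-r*dt) * [p*1.848081 + (1-p)*0.534315] = 1.180137; exercise = 1.083967; V(2,0) = max -> 1.180137
  V(2,1) = exp(-r*dt) * [p*0.534315 + (1-p)*0.000000] = 0.263377; exercise = 0.000000; V(2,1) = max -> 0.263377
  V(2,2) = exp(-r*dt) * [p*0.000000 + (1-p)*0.000000] = 0.000000; exercise = 0.000000; V(2,2) = max -> 0.000000
  V(1,0) = exp(-r*dt) * [p*1.180137 + (1-p)*0.263377] = 0.714400; exercise = 0.383299; V(1,0) = max -> 0.714400
  V(1,1) = exp(-r*dt) * [p*0.263377 + (1-p)*0.000000] = 0.129825; exercise = 0.000000; V(1,1) = max -> 0.129825
  V(0,0) = exp(-r*dt) * [p*0.714400 + (1-p)*0.129825] = 0.417548; exercise = 0.000000; V(0,0) = max -> 0.417548

Answer: Price = V(0,0) = 0.4175


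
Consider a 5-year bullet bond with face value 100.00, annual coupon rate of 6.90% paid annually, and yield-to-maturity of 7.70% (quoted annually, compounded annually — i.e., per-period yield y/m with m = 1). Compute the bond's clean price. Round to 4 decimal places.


Coupon per period c = face * coupon_rate / m = 6.900000
Periods per year m = 1; per-period yield y/m = 0.077000
Number of cashflows N = 5
Cashflows (t years, CF_t, discount factor 1/(1+y/m)^(m*t), PV):
  t = 1.0000: CF_t = 6.900000, DF = 0.928505, PV = 6.406685
  t = 2.0000: CF_t = 6.900000, DF = 0.862122, PV = 5.948640
  t = 3.0000: CF_t = 6.900000, DF = 0.800484, PV = 5.523343
  t = 4.0000: CF_t = 6.900000, DF = 0.743254, PV = 5.128452
  t = 5.0000: CF_t = 106.900000, DF = 0.690115, PV = 73.773296
Price P = sum_t PV_t = 96.780416

Answer: Price = 96.7804


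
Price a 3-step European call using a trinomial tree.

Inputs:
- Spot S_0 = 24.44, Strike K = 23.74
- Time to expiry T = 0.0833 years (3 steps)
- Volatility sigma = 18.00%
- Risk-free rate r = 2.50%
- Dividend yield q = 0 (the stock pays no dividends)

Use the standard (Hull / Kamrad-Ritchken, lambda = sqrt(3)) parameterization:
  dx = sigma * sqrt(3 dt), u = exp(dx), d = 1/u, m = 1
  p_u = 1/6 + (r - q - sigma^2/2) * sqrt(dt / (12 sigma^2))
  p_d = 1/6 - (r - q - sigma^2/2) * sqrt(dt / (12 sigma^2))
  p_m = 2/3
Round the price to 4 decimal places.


Answer: Price = V(0,0) = 0.9790

Derivation:
dt = T/N = 0.027767; dx = sigma*sqrt(3*dt) = 0.051951
u = exp(dx) = 1.053324; d = 1/u = 0.949375
p_u = 0.169018, p_m = 0.666667, p_d = 0.164315
Discount per step: exp(-r*dt) = 0.999306
Stock lattice S(k, j) with j the centered position index:
  k=0: S(0,+0) = 24.4400
  k=1: S(1,-1) = 23.2027; S(1,+0) = 24.4400; S(1,+1) = 25.7432
  k=2: S(2,-2) = 22.0281; S(2,-1) = 23.2027; S(2,+0) = 24.4400; S(2,+1) = 25.7432; S(2,+2) = 27.1160
  k=3: S(3,-3) = 20.9129; S(3,-2) = 22.0281; S(3,-1) = 23.2027; S(3,+0) = 24.4400; S(3,+1) = 25.7432; S(3,+2) = 27.1160; S(3,+3) = 28.5619
Terminal payoffs V(N, j) = max(S_T - K, 0):
  V(3,-3) = 0.000000; V(3,-2) = 0.000000; V(3,-1) = 0.000000; V(3,+0) = 0.700000; V(3,+1) = 2.003245; V(3,+2) = 3.375985; V(3,+3) = 4.821925
Backward induction: V(k, j) = exp(-r*dt) * [p_u * V(k+1, j+1) + p_m * V(k+1, j) + p_d * V(k+1, j-1)]
  V(2,-2) = exp(-r*dt) * [p_u*0.000000 + p_m*0.000000 + p_d*0.000000] = 0.000000
  V(2,-1) = exp(-r*dt) * [p_u*0.700000 + p_m*0.000000 + p_d*0.000000] = 0.118231
  V(2,+0) = exp(-r*dt) * [p_u*2.003245 + p_m*0.700000 + p_d*0.000000] = 0.804693
  V(2,+1) = exp(-r*dt) * [p_u*3.375985 + p_m*2.003245 + p_d*0.700000] = 2.019718
  V(2,+2) = exp(-r*dt) * [p_u*4.821925 + p_m*3.375985 + p_d*2.003245] = 3.392458
  V(1,-1) = exp(-r*dt) * [p_u*0.804693 + p_m*0.118231 + p_d*0.000000] = 0.214679
  V(1,+0) = exp(-r*dt) * [p_u*2.019718 + p_m*0.804693 + p_d*0.118231] = 0.896636
  V(1,+1) = exp(-r*dt) * [p_u*3.392458 + p_m*2.019718 + p_d*0.804693] = 2.050666
  V(0,+0) = exp(-r*dt) * [p_u*2.050666 + p_m*0.896636 + p_d*0.214679] = 0.978953


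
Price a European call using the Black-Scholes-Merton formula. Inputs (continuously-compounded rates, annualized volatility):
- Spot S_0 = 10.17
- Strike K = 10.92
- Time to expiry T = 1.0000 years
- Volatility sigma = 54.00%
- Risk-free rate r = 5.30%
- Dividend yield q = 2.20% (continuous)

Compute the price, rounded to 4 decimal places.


Answer: Price = 1.9629

Derivation:
d1 = (ln(S/K) + (r - q + 0.5*sigma^2) * T) / (sigma * sqrt(T)) = 0.19564118
d2 = d1 - sigma * sqrt(T) = -0.34435882
exp(-rT) = 0.94838001; exp(-qT) = 0.97824024
C = S_0 * exp(-qT) * N(d1) - K * exp(-rT) * N(d2)
N(d1) = 0.57755449; N(d2) = 0.36528823
C = 10.1700 * 0.97824024 * 0.57755449 - 10.9200 * 0.94838001 * 0.36528823 = 1.9629


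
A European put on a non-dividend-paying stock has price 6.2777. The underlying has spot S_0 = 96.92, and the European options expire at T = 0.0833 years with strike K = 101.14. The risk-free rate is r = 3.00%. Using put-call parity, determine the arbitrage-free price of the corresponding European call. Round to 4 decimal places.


Put-call parity: C - P = S_0 * exp(-qT) - K * exp(-rT).
S_0 * exp(-qT) = 96.9200 * 1.00000000 = 96.92000000
K * exp(-rT) = 101.1400 * 0.99750412 = 100.88756669
C = P + S*exp(-qT) - K*exp(-rT)
C = 6.2777 + 96.92000000 - 100.88756669 = 2.3101

Answer: Call price = 2.3101


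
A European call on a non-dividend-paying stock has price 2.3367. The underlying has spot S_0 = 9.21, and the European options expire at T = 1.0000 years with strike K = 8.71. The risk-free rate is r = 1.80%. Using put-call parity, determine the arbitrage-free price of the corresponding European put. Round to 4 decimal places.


Answer: Put price = 1.6813

Derivation:
Put-call parity: C - P = S_0 * exp(-qT) - K * exp(-rT).
S_0 * exp(-qT) = 9.2100 * 1.00000000 = 9.21000000
K * exp(-rT) = 8.7100 * 0.98216103 = 8.55462259
P = C - S*exp(-qT) + K*exp(-rT)
P = 2.3367 - 9.21000000 + 8.55462259 = 1.6813


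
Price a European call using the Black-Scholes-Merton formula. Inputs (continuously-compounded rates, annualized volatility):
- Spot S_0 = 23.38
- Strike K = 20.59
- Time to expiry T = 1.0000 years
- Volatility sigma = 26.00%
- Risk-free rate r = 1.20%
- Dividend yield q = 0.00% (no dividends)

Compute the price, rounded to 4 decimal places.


Answer: Price = 4.0927

Derivation:
d1 = (ln(S/K) + (r - q + 0.5*sigma^2) * T) / (sigma * sqrt(T)) = 0.66490552
d2 = d1 - sigma * sqrt(T) = 0.40490552
exp(-rT) = 0.98807171; exp(-qT) = 1.00000000
C = S_0 * exp(-qT) * N(d1) - K * exp(-rT) * N(d2)
N(d1) = 0.74694454; N(d2) = 0.65722652
C = 23.3800 * 1.00000000 * 0.74694454 - 20.5900 * 0.98807171 * 0.65722652 = 4.0927


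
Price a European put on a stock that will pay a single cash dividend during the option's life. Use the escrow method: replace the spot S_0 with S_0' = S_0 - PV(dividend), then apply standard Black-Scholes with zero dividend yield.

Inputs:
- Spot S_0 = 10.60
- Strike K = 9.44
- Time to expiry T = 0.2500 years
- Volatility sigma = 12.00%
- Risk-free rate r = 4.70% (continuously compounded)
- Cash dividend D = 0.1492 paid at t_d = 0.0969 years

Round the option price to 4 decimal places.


PV(D) = D * exp(-r * t_d) = 0.1492 * 0.99545606 = 0.14852204
S_0' = S_0 - PV(D) = 10.6000 - 0.14852204 = 10.45147796
d1 = (ln(S_0'/K) + (r + sigma^2/2)*T) / (sigma*sqrt(T)) = 1.92229033
d2 = d1 - sigma*sqrt(T) = 1.86229033
exp(-rT) = 0.98831876
N(-d1) = 0.02728462; N(-d2) = 0.03128109
P = K * exp(-rT) * N(-d2) - S_0' * N(-d1) = 9.4400 * 0.98831876 * 0.03128109 - 10.45147796 * 0.02728462 = 0.0067

Answer: Price = 0.0067


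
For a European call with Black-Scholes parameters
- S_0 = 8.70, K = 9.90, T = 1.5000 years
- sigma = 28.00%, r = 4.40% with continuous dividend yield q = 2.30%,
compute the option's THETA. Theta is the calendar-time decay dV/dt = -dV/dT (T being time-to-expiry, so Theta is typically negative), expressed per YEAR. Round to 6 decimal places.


d1 = -0.1134689133; d2 = -0.4563974772
phi(d1) = 0.3963822996; exp(-qT) = 0.9660883397; exp(-rT) = 0.9361308643
Theta = -S*exp(-qT)*phi(d1)*sigma/(2*sqrt(T)) - r*K*exp(-rT)*N(d2) + q*S*exp(-qT)*N(d1)
N(d1) = 0.4548294038; N(d2) = 0.3240520898; sqrt(T) = 1.2247448714
Term 1 = -8.7000 * 0.9660883397 * 0.3963822996 * 0.2800 / (2 * 1.2247448714) = -0.3808314024
Term 2 = -0.0440 * 9.9000 * 0.9361308643 * 0.3240520898 = -0.1321415090
Term 3 = 0.0230 * 8.7000 * 0.9660883397 * 0.4548294038 = 0.0879250173
Theta = -0.3808314024 + (-0.1321415090) + (0.0879250173) = -0.425048

Answer: Theta = -0.425048


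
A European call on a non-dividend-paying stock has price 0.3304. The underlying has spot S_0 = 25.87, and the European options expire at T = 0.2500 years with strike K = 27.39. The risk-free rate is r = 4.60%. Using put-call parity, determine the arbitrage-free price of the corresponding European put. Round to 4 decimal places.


Answer: Put price = 1.5372

Derivation:
Put-call parity: C - P = S_0 * exp(-qT) - K * exp(-rT).
S_0 * exp(-qT) = 25.8700 * 1.00000000 = 25.87000000
K * exp(-rT) = 27.3900 * 0.98856587 = 27.07681924
P = C - S*exp(-qT) + K*exp(-rT)
P = 0.3304 - 25.87000000 + 27.07681924 = 1.5372


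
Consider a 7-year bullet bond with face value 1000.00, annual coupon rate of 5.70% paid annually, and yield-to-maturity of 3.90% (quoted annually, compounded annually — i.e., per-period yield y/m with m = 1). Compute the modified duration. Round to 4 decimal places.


Answer: Modified duration = 5.7972

Derivation:
Coupon per period c = face * coupon_rate / m = 57.000000
Periods per year m = 1; per-period yield y/m = 0.039000
Number of cashflows N = 7
Cashflows (t years, CF_t, discount factor 1/(1+y/m)^(m*t), PV):
  t = 1.0000: CF_t = 57.000000, DF = 0.962464, PV = 54.860443
  t = 2.0000: CF_t = 57.000000, DF = 0.926337, PV = 52.801196
  t = 3.0000: CF_t = 57.000000, DF = 0.891566, PV = 50.819246
  t = 4.0000: CF_t = 57.000000, DF = 0.858100, PV = 48.911690
  t = 5.0000: CF_t = 57.000000, DF = 0.825890, PV = 47.075736
  t = 6.0000: CF_t = 57.000000, DF = 0.794889, PV = 45.308697
  t = 7.0000: CF_t = 1057.000000, DF = 0.765052, PV = 808.660359
Price P = sum_t PV_t = 1108.437366
First compute Macaulay numerator sum_t t * PV_t:
  t * PV_t at t = 1.0000: 54.860443
  t * PV_t at t = 2.0000: 105.602392
  t * PV_t at t = 3.0000: 152.457737
  t * PV_t at t = 4.0000: 195.646758
  t * PV_t at t = 5.0000: 235.378680
  t * PV_t at t = 6.0000: 271.852180
  t * PV_t at t = 7.0000: 5660.622515
Macaulay duration D = 6676.420705 / 1108.437366 = 6.023273
Modified duration = D / (1 + y/m) = 6.023273 / (1 + 0.039000) = 5.797183


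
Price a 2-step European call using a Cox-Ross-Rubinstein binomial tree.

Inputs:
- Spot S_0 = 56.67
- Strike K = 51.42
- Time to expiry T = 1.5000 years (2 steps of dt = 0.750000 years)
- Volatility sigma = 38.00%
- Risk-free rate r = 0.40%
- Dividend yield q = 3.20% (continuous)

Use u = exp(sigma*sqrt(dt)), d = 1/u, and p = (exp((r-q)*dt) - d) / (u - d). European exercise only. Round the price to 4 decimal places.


dt = T/N = 0.750000
u = exp(sigma*sqrt(dt)) = 1.389702; d = 1/u = 0.719579
p = (exp((r-q)*dt) - d) / (u - d) = 0.387451
Discount per step: exp(-r*dt) = 0.997004
Stock lattice S(k, i) with i counting down-moves:
  k=0: S(0,0) = 56.6700
  k=1: S(1,0) = 78.7544; S(1,1) = 40.7785
  k=2: S(2,0) = 109.4452; S(2,1) = 56.6700; S(2,2) = 29.3433
Terminal payoffs V(N, i) = max(S_T - K, 0):
  V(2,0) = 58.025234; V(2,1) = 5.250000; V(2,2) = 0.000000
Backward induction: V(k, i) = exp(-r*dt) * [p * V(k+1, i) + (1-p) * V(k+1, i+1)].
  V(1,0) = exp(-r*dt) * [p*58.025234 + (1-p)*5.250000] = 25.620861
  V(1,1) = exp(-r*dt) * [p*5.250000 + (1-p)*0.000000] = 2.028027
  V(0,0) = exp(-r*dt) * [p*25.620861 + (1-p)*2.028027] = 11.135646

Answer: Price = V(0,0) = 11.1356


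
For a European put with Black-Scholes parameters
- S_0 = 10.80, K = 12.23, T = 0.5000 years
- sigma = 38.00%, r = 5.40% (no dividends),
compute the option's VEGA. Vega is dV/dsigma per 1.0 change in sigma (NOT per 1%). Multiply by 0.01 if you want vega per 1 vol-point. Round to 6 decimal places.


d1 = -0.2279333237; d2 = -0.4966339006
phi(d1) = 0.3887124805; exp(-qT) = 1.0000000000; exp(-rT) = 0.9733612415
Vega = S * exp(-qT) * phi(d1) * sqrt(T) = 10.8000 * 1.0000000000 * 0.3887124805 * 0.7071067812 = 2.968501

Answer: Vega = 2.968501


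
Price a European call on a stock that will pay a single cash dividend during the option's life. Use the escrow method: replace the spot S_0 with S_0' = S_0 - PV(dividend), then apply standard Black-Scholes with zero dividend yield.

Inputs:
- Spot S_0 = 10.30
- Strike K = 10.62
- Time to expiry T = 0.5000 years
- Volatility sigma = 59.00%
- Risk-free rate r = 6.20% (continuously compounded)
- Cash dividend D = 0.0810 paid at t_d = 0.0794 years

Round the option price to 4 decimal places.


Answer: Price = 1.6570

Derivation:
PV(D) = D * exp(-r * t_d) = 0.0810 * 0.99508930 = 0.08060223
S_0' = S_0 - PV(D) = 10.3000 - 0.08060223 = 10.21939777
d1 = (ln(S_0'/K) + (r + sigma^2/2)*T) / (sigma*sqrt(T)) = 0.19073580
d2 = d1 - sigma*sqrt(T) = -0.22645720
exp(-rT) = 0.96947557
N(d1) = 0.57563370; N(d2) = 0.41042292
C = S_0' * N(d1) - K * exp(-rT) * N(d2) = 10.21939777 * 0.57563370 - 10.6200 * 0.96947557 * 0.41042292 = 1.6570


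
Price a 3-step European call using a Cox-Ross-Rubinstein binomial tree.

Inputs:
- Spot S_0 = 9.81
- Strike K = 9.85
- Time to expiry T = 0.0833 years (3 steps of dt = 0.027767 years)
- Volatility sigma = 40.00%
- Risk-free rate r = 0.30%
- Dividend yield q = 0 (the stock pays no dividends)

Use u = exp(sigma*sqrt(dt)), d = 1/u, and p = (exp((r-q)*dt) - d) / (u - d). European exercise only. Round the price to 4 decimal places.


dt = T/N = 0.027767
u = exp(sigma*sqrt(dt)) = 1.068925; d = 1/u = 0.935519
p = (exp((r-q)*dt) - d) / (u - d) = 0.483967
Discount per step: exp(-r*dt) = 0.999917
Stock lattice S(k, i) with i counting down-moves:
  k=0: S(0,0) = 9.8100
  k=1: S(1,0) = 10.4862; S(1,1) = 9.1774
  k=2: S(2,0) = 11.2089; S(2,1) = 9.8100; S(2,2) = 8.5857
  k=3: S(3,0) = 11.9815; S(3,1) = 10.4862; S(3,2) = 9.1774; S(3,3) = 8.0321
Terminal payoffs V(N, i) = max(S_T - K, 0):
  V(3,0) = 2.131482; V(3,1) = 0.636153; V(3,2) = 0.000000; V(3,3) = 0.000000
Backward induction: V(k, i) = exp(-r*dt) * [p * V(k+1, i) + (1-p) * V(k+1, i+1)].
  V(2,0) = exp(-r*dt) * [p*2.131482 + (1-p)*0.636153] = 1.359730
  V(2,1) = exp(-r*dt) * [p*0.636153 + (1-p)*0.000000] = 0.307851
  V(2,2) = exp(-r*dt) * [p*0.000000 + (1-p)*0.000000] = 0.000000
  V(1,0) = exp(-r*dt) * [p*1.359730 + (1-p)*0.307851] = 0.816858
  V(1,1) = exp(-r*dt) * [p*0.307851 + (1-p)*0.000000] = 0.148978
  V(0,0) = exp(-r*dt) * [p*0.816858 + (1-p)*0.148978] = 0.472171

Answer: Price = V(0,0) = 0.4722


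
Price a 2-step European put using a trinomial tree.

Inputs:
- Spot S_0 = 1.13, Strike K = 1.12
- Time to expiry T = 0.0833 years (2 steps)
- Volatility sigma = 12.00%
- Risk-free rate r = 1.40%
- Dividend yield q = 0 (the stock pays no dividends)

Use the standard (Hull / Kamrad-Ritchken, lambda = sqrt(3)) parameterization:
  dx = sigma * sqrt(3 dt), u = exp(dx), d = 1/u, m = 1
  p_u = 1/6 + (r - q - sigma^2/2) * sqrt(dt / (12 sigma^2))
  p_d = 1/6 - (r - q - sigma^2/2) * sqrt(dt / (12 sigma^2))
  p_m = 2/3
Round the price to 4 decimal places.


Answer: Price = V(0,0) = 0.0102

Derivation:
dt = T/N = 0.041650; dx = sigma*sqrt(3*dt) = 0.042418
u = exp(dx) = 1.043330; d = 1/u = 0.958469
p_u = 0.170005, p_m = 0.666667, p_d = 0.163328
Discount per step: exp(-r*dt) = 0.999417
Stock lattice S(k, j) with j the centered position index:
  k=0: S(0,+0) = 1.1300
  k=1: S(1,-1) = 1.0831; S(1,+0) = 1.1300; S(1,+1) = 1.1790
  k=2: S(2,-2) = 1.0381; S(2,-1) = 1.0831; S(2,+0) = 1.1300; S(2,+1) = 1.1790; S(2,+2) = 1.2300
Terminal payoffs V(N, j) = max(K - S_T, 0):
  V(2,-2) = 0.081911; V(2,-1) = 0.036930; V(2,+0) = 0.000000; V(2,+1) = 0.000000; V(2,+2) = 0.000000
Backward induction: V(k, j) = exp(-r*dt) * [p_u * V(k+1, j+1) + p_m * V(k+1, j) + p_d * V(k+1, j-1)]
  V(1,-1) = exp(-r*dt) * [p_u*0.000000 + p_m*0.036930 + p_d*0.081911] = 0.037976
  V(1,+0) = exp(-r*dt) * [p_u*0.000000 + p_m*0.000000 + p_d*0.036930] = 0.006028
  V(1,+1) = exp(-r*dt) * [p_u*0.000000 + p_m*0.000000 + p_d*0.000000] = 0.000000
  V(0,+0) = exp(-r*dt) * [p_u*0.000000 + p_m*0.006028 + p_d*0.037976] = 0.010215


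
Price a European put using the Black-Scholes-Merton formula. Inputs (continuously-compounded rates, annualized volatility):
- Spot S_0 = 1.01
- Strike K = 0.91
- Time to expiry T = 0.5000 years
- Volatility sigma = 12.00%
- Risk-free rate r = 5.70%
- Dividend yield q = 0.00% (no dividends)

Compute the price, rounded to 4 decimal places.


Answer: Price = 0.0020

Derivation:
d1 = (ln(S/K) + (r - q + 0.5*sigma^2) * T) / (sigma * sqrt(T)) = 1.60702992
d2 = d1 - sigma * sqrt(T) = 1.52217710
exp(-rT) = 0.97190229; exp(-qT) = 1.00000000
P = K * exp(-rT) * N(-d2) - S_0 * exp(-qT) * N(-d1)
N(-d1) = 0.05402390; N(-d2) = 0.06398236
P = 0.9100 * 0.97190229 * 0.06398236 - 1.0100 * 1.00000000 * 0.05402390 = 0.0020


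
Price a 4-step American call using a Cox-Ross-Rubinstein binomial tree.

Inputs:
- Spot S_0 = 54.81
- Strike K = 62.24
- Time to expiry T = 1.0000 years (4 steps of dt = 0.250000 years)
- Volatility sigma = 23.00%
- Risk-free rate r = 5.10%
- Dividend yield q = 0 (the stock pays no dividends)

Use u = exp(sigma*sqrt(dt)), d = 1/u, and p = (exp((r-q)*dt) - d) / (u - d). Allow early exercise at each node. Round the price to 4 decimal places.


Answer: Price = V(0,0) = 3.5755

Derivation:
dt = T/N = 0.250000
u = exp(sigma*sqrt(dt)) = 1.121873; d = 1/u = 0.891366
p = (exp((r-q)*dt) - d) / (u - d) = 0.526949
Discount per step: exp(-r*dt) = 0.987331
Stock lattice S(k, i) with i counting down-moves:
  k=0: S(0,0) = 54.8100
  k=1: S(1,0) = 61.4899; S(1,1) = 48.8558
  k=2: S(2,0) = 68.9839; S(2,1) = 54.8100; S(2,2) = 43.5484
  k=3: S(3,0) = 77.3912; S(3,1) = 61.4899; S(3,2) = 48.8558; S(3,3) = 38.8176
  k=4: S(4,0) = 86.8231; S(4,1) = 68.9839; S(4,2) = 54.8100; S(4,3) = 43.5484; S(4,4) = 34.6007
Terminal payoffs V(N, i) = max(S_T - K, 0):
  V(4,0) = 24.583095; V(4,1) = 6.743867; V(4,2) = 0.000000; V(4,3) = 0.000000; V(4,4) = 0.000000
Backward induction: V(k, i) = exp(-r*dt) * [p * V(k+1, i) + (1-p) * V(k+1, i+1)]; then take max(V_cont, immediate exercise) for American.
  V(3,0) = exp(-r*dt) * [p*24.583095 + (1-p)*6.743867] = 15.939690; exercise = 15.151167; V(3,0) = max -> 15.939690
  V(3,1) = exp(-r*dt) * [p*6.743867 + (1-p)*0.000000] = 3.508649; exercise = 0.000000; V(3,1) = max -> 3.508649
  V(3,2) = exp(-r*dt) * [p*0.000000 + (1-p)*0.000000] = 0.000000; exercise = 0.000000; V(3,2) = max -> 0.000000
  V(3,3) = exp(-r*dt) * [p*0.000000 + (1-p)*0.000000] = 0.000000; exercise = 0.000000; V(3,3) = max -> 0.000000
  V(2,0) = exp(-r*dt) * [p*15.939690 + (1-p)*3.508649] = 9.931728; exercise = 6.743867; V(2,0) = max -> 9.931728
  V(2,1) = exp(-r*dt) * [p*3.508649 + (1-p)*0.000000] = 1.825454; exercise = 0.000000; V(2,1) = max -> 1.825454
  V(2,2) = exp(-r*dt) * [p*0.000000 + (1-p)*0.000000] = 0.000000; exercise = 0.000000; V(2,2) = max -> 0.000000
  V(1,0) = exp(-r*dt) * [p*9.931728 + (1-p)*1.825454] = 6.019799; exercise = 0.000000; V(1,0) = max -> 6.019799
  V(1,1) = exp(-r*dt) * [p*1.825454 + (1-p)*0.000000] = 0.949734; exercise = 0.000000; V(1,1) = max -> 0.949734
  V(0,0) = exp(-r*dt) * [p*6.019799 + (1-p)*0.949734] = 3.575518; exercise = 0.000000; V(0,0) = max -> 3.575518


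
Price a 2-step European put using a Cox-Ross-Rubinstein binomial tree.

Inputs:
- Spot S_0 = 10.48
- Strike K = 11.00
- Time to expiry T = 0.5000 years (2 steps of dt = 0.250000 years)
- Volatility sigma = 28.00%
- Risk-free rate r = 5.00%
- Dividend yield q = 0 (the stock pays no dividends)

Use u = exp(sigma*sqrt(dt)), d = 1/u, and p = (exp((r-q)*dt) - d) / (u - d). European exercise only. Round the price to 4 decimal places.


dt = T/N = 0.250000
u = exp(sigma*sqrt(dt)) = 1.150274; d = 1/u = 0.869358
p = (exp((r-q)*dt) - d) / (u - d) = 0.509834
Discount per step: exp(-r*dt) = 0.987578
Stock lattice S(k, i) with i counting down-moves:
  k=0: S(0,0) = 10.4800
  k=1: S(1,0) = 12.0549; S(1,1) = 9.1109
  k=2: S(2,0) = 13.8664; S(2,1) = 10.4800; S(2,2) = 7.9206
Terminal payoffs V(N, i) = max(K - S_T, 0):
  V(2,0) = 0.000000; V(2,1) = 0.520000; V(2,2) = 3.079386
Backward induction: V(k, i) = exp(-r*dt) * [p * V(k+1, i) + (1-p) * V(k+1, i+1)].
  V(1,0) = exp(-r*dt) * [p*0.000000 + (1-p)*0.520000] = 0.251720
  V(1,1) = exp(-r*dt) * [p*0.520000 + (1-p)*3.079386] = 1.752481
  V(0,0) = exp(-r*dt) * [p*0.251720 + (1-p)*1.752481] = 0.975078

Answer: Price = V(0,0) = 0.9751


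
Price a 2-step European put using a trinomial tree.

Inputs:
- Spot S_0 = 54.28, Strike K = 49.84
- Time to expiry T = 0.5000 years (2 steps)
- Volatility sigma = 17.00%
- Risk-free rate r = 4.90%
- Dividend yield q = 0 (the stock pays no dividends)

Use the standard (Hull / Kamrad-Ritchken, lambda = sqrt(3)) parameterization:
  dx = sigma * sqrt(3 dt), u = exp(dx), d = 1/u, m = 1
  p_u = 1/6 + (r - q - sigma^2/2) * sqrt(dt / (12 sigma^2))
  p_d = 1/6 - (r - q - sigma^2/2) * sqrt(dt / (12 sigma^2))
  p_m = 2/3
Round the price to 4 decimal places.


Answer: Price = V(0,0) = 0.7075

Derivation:
dt = T/N = 0.250000; dx = sigma*sqrt(3*dt) = 0.147224
u = exp(dx) = 1.158614; d = 1/u = 0.863100
p_u = 0.196001, p_m = 0.666667, p_d = 0.137332
Discount per step: exp(-r*dt) = 0.987825
Stock lattice S(k, j) with j the centered position index:
  k=0: S(0,+0) = 54.2800
  k=1: S(1,-1) = 46.8491; S(1,+0) = 54.2800; S(1,+1) = 62.8896
  k=2: S(2,-2) = 40.4355; S(2,-1) = 46.8491; S(2,+0) = 54.2800; S(2,+1) = 62.8896; S(2,+2) = 72.8647
Terminal payoffs V(N, j) = max(K - S_T, 0):
  V(2,-2) = 9.404537; V(2,-1) = 2.990913; V(2,+0) = 0.000000; V(2,+1) = 0.000000; V(2,+2) = 0.000000
Backward induction: V(k, j) = exp(-r*dt) * [p_u * V(k+1, j+1) + p_m * V(k+1, j) + p_d * V(k+1, j-1)]
  V(1,-1) = exp(-r*dt) * [p_u*0.000000 + p_m*2.990913 + p_d*9.404537] = 3.245486
  V(1,+0) = exp(-r*dt) * [p_u*0.000000 + p_m*0.000000 + p_d*2.990913] = 0.405748
  V(1,+1) = exp(-r*dt) * [p_u*0.000000 + p_m*0.000000 + p_d*0.000000] = 0.000000
  V(0,+0) = exp(-r*dt) * [p_u*0.000000 + p_m*0.405748 + p_d*3.245486] = 0.707488


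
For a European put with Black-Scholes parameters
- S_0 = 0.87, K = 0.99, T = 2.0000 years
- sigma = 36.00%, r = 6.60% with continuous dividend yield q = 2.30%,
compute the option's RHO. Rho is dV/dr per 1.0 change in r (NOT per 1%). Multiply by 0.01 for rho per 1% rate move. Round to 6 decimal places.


d1 = 0.1696825847; d2 = -0.3394342978
phi(d1) = 0.3932402137; exp(-qT) = 0.9550419622; exp(-rT) = 0.8763409951
N(-d2) = 0.6328587077
Rho = -K*T*exp(-rT)*N(-d2) = -0.9900 * 2.0000 * 0.8763409951 * 0.6328587077 = -1.098108

Answer: Rho = -1.098108


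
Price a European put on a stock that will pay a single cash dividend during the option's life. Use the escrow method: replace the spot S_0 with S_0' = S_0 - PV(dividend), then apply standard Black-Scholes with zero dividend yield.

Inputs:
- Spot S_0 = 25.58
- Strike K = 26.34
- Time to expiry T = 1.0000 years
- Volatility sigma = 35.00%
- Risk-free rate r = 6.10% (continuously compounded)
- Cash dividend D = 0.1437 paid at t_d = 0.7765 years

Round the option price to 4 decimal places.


Answer: Price = 3.1675

Derivation:
PV(D) = D * exp(-r * t_d) = 0.1437 * 0.95373779 = 0.13705212
S_0' = S_0 - PV(D) = 25.5800 - 0.13705212 = 25.44294788
d1 = (ln(S_0'/K) + (r + sigma^2/2)*T) / (sigma*sqrt(T)) = 0.25028546
d2 = d1 - sigma*sqrt(T) = -0.09971454
exp(-rT) = 0.94082324
N(-d1) = 0.40118330; N(-d2) = 0.53971452
P = K * exp(-rT) * N(-d2) - S_0' * N(-d1) = 26.3400 * 0.94082324 * 0.53971452 - 25.44294788 * 0.40118330 = 3.1675


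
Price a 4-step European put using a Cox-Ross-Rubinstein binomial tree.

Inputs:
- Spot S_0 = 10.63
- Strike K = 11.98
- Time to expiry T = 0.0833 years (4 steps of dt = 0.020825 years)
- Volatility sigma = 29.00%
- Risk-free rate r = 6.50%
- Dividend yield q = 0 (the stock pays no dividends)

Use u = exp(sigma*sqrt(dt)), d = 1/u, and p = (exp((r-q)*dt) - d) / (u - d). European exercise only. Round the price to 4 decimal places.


Answer: Price = V(0,0) = 1.3235

Derivation:
dt = T/N = 0.020825
u = exp(sigma*sqrt(dt)) = 1.042738; d = 1/u = 0.959014
p = (exp((r-q)*dt) - d) / (u - d) = 0.505718
Discount per step: exp(-r*dt) = 0.998647
Stock lattice S(k, i) with i counting down-moves:
  k=0: S(0,0) = 10.6300
  k=1: S(1,0) = 11.0843; S(1,1) = 10.1943
  k=2: S(2,0) = 11.5580; S(2,1) = 10.6300; S(2,2) = 9.7765
  k=3: S(3,0) = 12.0520; S(3,1) = 11.0843; S(3,2) = 10.1943; S(3,3) = 9.3758
  k=4: S(4,0) = 12.5670; S(4,1) = 11.5580; S(4,2) = 10.6300; S(4,3) = 9.7765; S(4,4) = 8.9915
Terminal payoffs V(N, i) = max(K - S_T, 0):
  V(4,0) = 0.000000; V(4,1) = 0.421984; V(4,2) = 1.350000; V(4,3) = 2.203504; V(4,4) = 2.988478
Backward induction: V(k, i) = exp(-r*dt) * [p * V(k+1, i) + (1-p) * V(k+1, i+1)].
  V(3,0) = exp(-r*dt) * [p*0.000000 + (1-p)*0.421984] = 0.208297
  V(3,1) = exp(-r*dt) * [p*0.421984 + (1-p)*1.350000] = 0.879494
  V(3,2) = exp(-r*dt) * [p*1.350000 + (1-p)*2.203504] = 1.769475
  V(3,3) = exp(-r*dt) * [p*2.203504 + (1-p)*2.988478] = 2.587997
  V(2,0) = exp(-r*dt) * [p*0.208297 + (1-p)*0.879494] = 0.539327
  V(2,1) = exp(-r*dt) * [p*0.879494 + (1-p)*1.769475] = 1.317611
  V(2,2) = exp(-r*dt) * [p*1.769475 + (1-p)*2.587997] = 2.171115
  V(1,0) = exp(-r*dt) * [p*0.539327 + (1-p)*1.317611] = 0.922769
  V(1,1) = exp(-r*dt) * [p*1.317611 + (1-p)*2.171115] = 1.737130
  V(0,0) = exp(-r*dt) * [p*0.922769 + (1-p)*1.737130] = 1.323500


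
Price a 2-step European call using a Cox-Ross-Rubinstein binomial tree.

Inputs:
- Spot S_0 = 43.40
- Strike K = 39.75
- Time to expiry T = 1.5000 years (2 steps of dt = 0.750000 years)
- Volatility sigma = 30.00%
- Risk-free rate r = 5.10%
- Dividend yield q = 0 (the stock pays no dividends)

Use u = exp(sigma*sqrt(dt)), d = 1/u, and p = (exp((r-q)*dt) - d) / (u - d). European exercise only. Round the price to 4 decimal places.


dt = T/N = 0.750000
u = exp(sigma*sqrt(dt)) = 1.296681; d = 1/u = 0.771200
p = (exp((r-q)*dt) - d) / (u - d) = 0.509612
Discount per step: exp(-r*dt) = 0.962472
Stock lattice S(k, i) with i counting down-moves:
  k=0: S(0,0) = 43.4000
  k=1: S(1,0) = 56.2759; S(1,1) = 33.4701
  k=2: S(2,0) = 72.9719; S(2,1) = 43.4000; S(2,2) = 25.8121
Terminal payoffs V(N, i) = max(S_T - K, 0):
  V(2,0) = 33.221918; V(2,1) = 3.650000; V(2,2) = 0.000000
Backward induction: V(k, i) = exp(-r*dt) * [p * V(k+1, i) + (1-p) * V(k+1, i+1)].
  V(1,0) = exp(-r*dt) * [p*33.221918 + (1-p)*3.650000] = 18.017665
  V(1,1) = exp(-r*dt) * [p*3.650000 + (1-p)*0.000000] = 1.790277
  V(0,0) = exp(-r*dt) * [p*18.017665 + (1-p)*1.790277] = 9.682415

Answer: Price = V(0,0) = 9.6824


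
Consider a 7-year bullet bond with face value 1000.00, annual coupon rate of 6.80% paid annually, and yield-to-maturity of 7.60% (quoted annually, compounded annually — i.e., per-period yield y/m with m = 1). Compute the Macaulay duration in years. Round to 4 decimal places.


Answer: Macaulay duration = 5.7664 years

Derivation:
Coupon per period c = face * coupon_rate / m = 68.000000
Periods per year m = 1; per-period yield y/m = 0.076000
Number of cashflows N = 7
Cashflows (t years, CF_t, discount factor 1/(1+y/m)^(m*t), PV):
  t = 1.0000: CF_t = 68.000000, DF = 0.929368, PV = 63.197026
  t = 2.0000: CF_t = 68.000000, DF = 0.863725, PV = 58.733296
  t = 3.0000: CF_t = 68.000000, DF = 0.802718, PV = 54.584847
  t = 4.0000: CF_t = 68.000000, DF = 0.746021, PV = 50.729412
  t = 5.0000: CF_t = 68.000000, DF = 0.693328, PV = 47.146294
  t = 6.0000: CF_t = 68.000000, DF = 0.644357, PV = 43.816258
  t = 7.0000: CF_t = 1068.000000, DF = 0.598845, PV = 639.565978
Price P = sum_t PV_t = 957.773110
Macaulay numerator sum_t t * PV_t:
  t * PV_t at t = 1.0000: 63.197026
  t * PV_t at t = 2.0000: 117.466591
  t * PV_t at t = 3.0000: 163.754542
  t * PV_t at t = 4.0000: 202.917647
  t * PV_t at t = 5.0000: 235.731468
  t * PV_t at t = 6.0000: 262.897548
  t * PV_t at t = 7.0000: 4476.961848
Macaulay duration D = (sum_t t * PV_t) / P = 5522.926670 / 957.773110 = 5.766425


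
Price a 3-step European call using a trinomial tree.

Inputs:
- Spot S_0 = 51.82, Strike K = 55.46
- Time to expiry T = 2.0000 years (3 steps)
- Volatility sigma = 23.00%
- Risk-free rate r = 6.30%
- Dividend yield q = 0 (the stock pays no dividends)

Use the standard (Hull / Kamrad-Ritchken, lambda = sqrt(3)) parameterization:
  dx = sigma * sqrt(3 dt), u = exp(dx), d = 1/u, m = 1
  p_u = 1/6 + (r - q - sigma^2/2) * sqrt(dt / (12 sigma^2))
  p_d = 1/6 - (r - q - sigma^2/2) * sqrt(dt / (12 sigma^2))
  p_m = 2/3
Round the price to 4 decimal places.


dt = T/N = 0.666667; dx = sigma*sqrt(3*dt) = 0.325269
u = exp(dx) = 1.384403; d = 1/u = 0.722333
p_u = 0.204123, p_m = 0.666667, p_d = 0.129211
Discount per step: exp(-r*dt) = 0.958870
Stock lattice S(k, j) with j the centered position index:
  k=0: S(0,+0) = 51.8200
  k=1: S(1,-1) = 37.4313; S(1,+0) = 51.8200; S(1,+1) = 71.7398
  k=2: S(2,-2) = 27.0379; S(2,-1) = 37.4313; S(2,+0) = 51.8200; S(2,+1) = 71.7398; S(2,+2) = 99.3168
  k=3: S(3,-3) = 19.5303; S(3,-2) = 27.0379; S(3,-1) = 37.4313; S(3,+0) = 51.8200; S(3,+1) = 71.7398; S(3,+2) = 99.3168; S(3,+3) = 137.4944
Terminal payoffs V(N, j) = max(S_T - K, 0):
  V(3,-3) = 0.000000; V(3,-2) = 0.000000; V(3,-1) = 0.000000; V(3,+0) = 0.000000; V(3,+1) = 16.279772; V(3,+2) = 43.856768; V(3,+3) = 82.034447
Backward induction: V(k, j) = exp(-r*dt) * [p_u * V(k+1, j+1) + p_m * V(k+1, j) + p_d * V(k+1, j-1)]
  V(2,-2) = exp(-r*dt) * [p_u*0.000000 + p_m*0.000000 + p_d*0.000000] = 0.000000
  V(2,-1) = exp(-r*dt) * [p_u*0.000000 + p_m*0.000000 + p_d*0.000000] = 0.000000
  V(2,+0) = exp(-r*dt) * [p_u*16.279772 + p_m*0.000000 + p_d*0.000000] = 3.186394
  V(2,+1) = exp(-r*dt) * [p_u*43.856768 + p_m*16.279772 + p_d*0.000000] = 18.990751
  V(2,+2) = exp(-r*dt) * [p_u*82.034447 + p_m*43.856768 + p_d*16.279772] = 46.108659
  V(1,-1) = exp(-r*dt) * [p_u*3.186394 + p_m*0.000000 + p_d*0.000000] = 0.623664
  V(1,+0) = exp(-r*dt) * [p_u*18.990751 + p_m*3.186394 + p_d*0.000000] = 5.753898
  V(1,+1) = exp(-r*dt) * [p_u*46.108659 + p_m*18.990751 + p_d*3.186394] = 21.559272
  V(0,+0) = exp(-r*dt) * [p_u*21.559272 + p_m*5.753898 + p_d*0.623664] = 7.975165

Answer: Price = V(0,0) = 7.9752


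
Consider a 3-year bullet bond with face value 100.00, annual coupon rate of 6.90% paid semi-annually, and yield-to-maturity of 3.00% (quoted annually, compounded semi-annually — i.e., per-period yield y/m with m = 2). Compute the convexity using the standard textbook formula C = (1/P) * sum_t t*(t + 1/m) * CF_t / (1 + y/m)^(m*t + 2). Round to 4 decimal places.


Coupon per period c = face * coupon_rate / m = 3.450000
Periods per year m = 2; per-period yield y/m = 0.015000
Number of cashflows N = 6
Cashflows (t years, CF_t, discount factor 1/(1+y/m)^(m*t), PV):
  t = 0.5000: CF_t = 3.450000, DF = 0.985222, PV = 3.399015
  t = 1.0000: CF_t = 3.450000, DF = 0.970662, PV = 3.348783
  t = 1.5000: CF_t = 3.450000, DF = 0.956317, PV = 3.299294
  t = 2.0000: CF_t = 3.450000, DF = 0.942184, PV = 3.250536
  t = 2.5000: CF_t = 3.450000, DF = 0.928260, PV = 3.202498
  t = 3.0000: CF_t = 103.450000, DF = 0.914542, PV = 94.609390
Price P = sum_t PV_t = 111.109515
Convexity numerator sum_t t*(t + 1/m) * CF_t / (1+y/m)^(m*t + 2):
  t = 0.5000: term = 1.649647
  t = 1.0000: term = 4.875803
  t = 1.5000: term = 9.607494
  t = 2.0000: term = 15.775853
  t = 2.5000: term = 23.314068
  t = 3.0000: term = 964.254015
Convexity = (1/P) * sum = 1019.476881 / 111.109515 = 9.175424

Answer: Convexity = 9.1754
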